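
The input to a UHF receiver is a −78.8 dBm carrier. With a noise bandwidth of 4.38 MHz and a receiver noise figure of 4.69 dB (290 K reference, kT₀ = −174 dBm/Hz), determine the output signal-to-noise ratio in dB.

24.1 dB

Noise floor: N = −174 + 10 log₁₀(B) + NF
10 log₁₀(4.38×10⁶) = 66.41 dB
N = −174 + 66.41 + 4.69 = −102.90 dBm
SNR = P_sig − N = −78.8 − (−102.90) = 24.10 dB → 24.1 dB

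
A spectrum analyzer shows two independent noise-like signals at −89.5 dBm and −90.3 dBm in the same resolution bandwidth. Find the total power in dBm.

−86.9 dBm

Convert to linear, add, convert back:
P₁ = 1.12×10⁻¹² W, P₂ = 9.33×10⁻¹³ W
P_tot = 2.06×10⁻¹² W → 10 log₁₀(P_tot / 10⁻³) = −86.9 dBm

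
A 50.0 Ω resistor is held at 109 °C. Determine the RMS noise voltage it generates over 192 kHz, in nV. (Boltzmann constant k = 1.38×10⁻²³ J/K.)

T = 109 °C + 273.15 = 382.15 K
V_n = √(4kTRB)
4kTRB = 4 × 1.38×10⁻²³ × 382.15 × 5.00×10¹ × 1.92×10⁵ = 2.03×10⁻¹³ V²
V_n = √(2.03×10⁻¹³) = 4.50×10⁻⁷ V = 450 nV

450 nV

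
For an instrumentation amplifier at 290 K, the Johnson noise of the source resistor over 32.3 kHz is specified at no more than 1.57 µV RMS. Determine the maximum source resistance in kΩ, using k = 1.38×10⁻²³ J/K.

4.77 kΩ

Johnson–Nyquist: V_n = √(4kTRB) ⇒ R = V_n² / (4kTB)
4kTB = 4 × 1.38×10⁻²³ × 290 × 3.23×10⁴ = 5.17×10⁻¹⁶
R = (1.57×10⁻⁶)² / 5.17×10⁻¹⁶ = 4.77×10³ Ω = 4.77 kΩ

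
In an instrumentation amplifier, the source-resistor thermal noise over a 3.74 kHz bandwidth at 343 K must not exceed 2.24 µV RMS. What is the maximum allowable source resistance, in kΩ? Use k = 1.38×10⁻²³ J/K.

Johnson–Nyquist: V_n = √(4kTRB) ⇒ R = V_n² / (4kTB)
4kTB = 4 × 1.38×10⁻²³ × 343 × 3.74×10³ = 7.08×10⁻¹⁷
R = (2.24×10⁻⁶)² / 7.08×10⁻¹⁷ = 7.09×10⁴ Ω = 70.9 kΩ

70.9 kΩ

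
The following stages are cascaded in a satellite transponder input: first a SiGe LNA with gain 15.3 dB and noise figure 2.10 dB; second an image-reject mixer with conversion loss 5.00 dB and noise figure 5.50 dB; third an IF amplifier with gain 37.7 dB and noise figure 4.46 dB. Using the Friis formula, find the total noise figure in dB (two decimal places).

2.71 dB

Convert to linear (a loss of L dB is a gain of −L dB): F_i = 10^(NF_i/10), G_i = 10^(G_i,dB/10)
  Stage 1: F_1 = 10^(2.10/10) = 1.622, G_1 = 10^(15.3/10) = 33.88
  Stage 2: F_2 = 10^(5.50/10) = 3.548, G_2 = 10^(−5.00/10) = 0.3162
  Stage 3: F_3 = 10^(4.46/10) = 2.793, G_3 = 10^(37.7/10) = 5888
Friis cascade:
  F = 1.622 + (3.548 − 1)/33.88 + (2.793 − 1)/10.72 = 1.864
NF = 10 log₁₀(1.864) = 2.71 dB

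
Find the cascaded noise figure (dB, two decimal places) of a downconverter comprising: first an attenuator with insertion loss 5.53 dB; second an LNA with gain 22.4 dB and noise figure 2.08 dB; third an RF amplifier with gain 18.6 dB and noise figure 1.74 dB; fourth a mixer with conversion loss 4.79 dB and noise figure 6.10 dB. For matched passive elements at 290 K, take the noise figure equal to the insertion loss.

7.62 dB

Convert to linear (a loss of L dB is a gain of −L dB): F_i = 10^(NF_i/10), G_i = 10^(G_i,dB/10)
  Stage 1: F_1 = 10^(5.53/10) = 3.573, G_1 = 10^(−5.53/10) = 0.2799
  Stage 2: F_2 = 10^(2.08/10) = 1.614, G_2 = 10^(22.4/10) = 173.8
  Stage 3: F_3 = 10^(1.74/10) = 1.493, G_3 = 10^(18.6/10) = 72.44
  Stage 4: F_4 = 10^(6.10/10) = 4.074, G_4 = 10^(−4.79/10) = 0.3319
Friis cascade:
  F = 3.573 + (1.614 − 1)/0.2799 + (1.493 − 1)/48.64 + (4.074 − 1)/3524 = 5.779
NF = 10 log₁₀(5.779) = 7.62 dB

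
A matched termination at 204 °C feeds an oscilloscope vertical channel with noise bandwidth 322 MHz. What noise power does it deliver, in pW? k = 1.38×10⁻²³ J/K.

2.12 pW

T = 204 °C + 273.15 = 477.15 K
P_n = kTB = 1.38×10⁻²³ × 477.15 × 3.22×10⁸ = 2.12×10⁻¹² W = 2.12 pW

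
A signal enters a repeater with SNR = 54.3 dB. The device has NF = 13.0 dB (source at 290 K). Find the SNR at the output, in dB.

41.3 dB

By definition F = SNR_in/SNR_out, so in dB: SNR_out = SNR_in − NF
SNR_out = 54.3 − 13.0 = 41.3 dB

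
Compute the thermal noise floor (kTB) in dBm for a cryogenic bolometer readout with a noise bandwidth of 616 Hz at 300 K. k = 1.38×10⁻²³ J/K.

−145.9 dBm

P_n = kTB = 1.38×10⁻²³ × 300 × 6.16×10² = 2.55×10⁻¹⁸ W
In dBm: 10 log₁₀(2.55×10⁻¹⁸ / 10⁻³) = −145.9 dBm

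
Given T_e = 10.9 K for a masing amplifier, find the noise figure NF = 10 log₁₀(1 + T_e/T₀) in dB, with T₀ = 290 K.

F = 1 + T_e/T₀ = 1 + 10.9/290 = 1.03759
NF = 10 log₁₀(1.03759) = 0.160 dB

0.160 dB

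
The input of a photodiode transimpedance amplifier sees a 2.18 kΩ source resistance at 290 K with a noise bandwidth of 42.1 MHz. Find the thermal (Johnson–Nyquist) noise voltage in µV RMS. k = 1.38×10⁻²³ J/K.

38.3 µV

V_n = √(4kTRB)
4kTRB = 4 × 1.38×10⁻²³ × 290 × 2.18×10³ × 4.21×10⁷ = 1.47×10⁻⁹ V²
V_n = √(1.47×10⁻⁹) = 3.83×10⁻⁵ V = 38.3 µV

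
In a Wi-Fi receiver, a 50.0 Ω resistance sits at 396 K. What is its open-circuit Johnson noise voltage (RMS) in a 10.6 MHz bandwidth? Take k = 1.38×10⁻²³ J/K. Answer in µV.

V_n = √(4kTRB)
4kTRB = 4 × 1.38×10⁻²³ × 396 × 5.00×10¹ × 1.06×10⁷ = 1.16×10⁻¹¹ V²
V_n = √(1.16×10⁻¹¹) = 3.40×10⁻⁶ V = 3.40 µV

3.40 µV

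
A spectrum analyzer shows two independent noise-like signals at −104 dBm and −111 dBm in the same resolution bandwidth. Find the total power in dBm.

Convert to linear, add, convert back:
P₁ = 3.98×10⁻¹⁴ W, P₂ = 7.94×10⁻¹⁵ W
P_tot = 4.78×10⁻¹⁴ W → 10 log₁₀(P_tot / 10⁻³) = −103.2 dBm

−103.2 dBm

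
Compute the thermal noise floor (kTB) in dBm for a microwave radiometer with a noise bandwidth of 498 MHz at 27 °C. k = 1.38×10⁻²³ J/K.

−86.9 dBm

T = 27 °C + 273.15 = 300.15 K
P_n = kTB = 1.38×10⁻²³ × 300.15 × 4.98×10⁸ = 2.06×10⁻¹² W
In dBm: 10 log₁₀(2.06×10⁻¹² / 10⁻³) = −86.9 dBm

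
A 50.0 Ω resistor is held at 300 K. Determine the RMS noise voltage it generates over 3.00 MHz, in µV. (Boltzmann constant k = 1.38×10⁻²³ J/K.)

V_n = √(4kTRB)
4kTRB = 4 × 1.38×10⁻²³ × 300 × 5.00×10¹ × 3.00×10⁶ = 2.48×10⁻¹² V²
V_n = √(2.48×10⁻¹²) = 1.58×10⁻⁶ V = 1.58 µV

1.58 µV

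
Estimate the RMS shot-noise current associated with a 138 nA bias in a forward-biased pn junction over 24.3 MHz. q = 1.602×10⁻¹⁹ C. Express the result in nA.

I_n = √(2qI·B)
2qI·B = 2 × 1.602×10⁻¹⁹ × 1.38×10⁻⁷ × 2.43×10⁷ = 1.07×10⁻¹⁸ A²
I_n = √(1.07×10⁻¹⁸) = 1.04×10⁻⁹ A = 1.04 nA

1.04 nA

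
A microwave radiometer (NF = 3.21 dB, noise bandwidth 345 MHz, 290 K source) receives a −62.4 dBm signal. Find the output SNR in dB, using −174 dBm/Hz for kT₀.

23.0 dB

Noise floor: N = −174 + 10 log₁₀(B) + NF
10 log₁₀(3.45×10⁸) = 85.38 dB
N = −174 + 85.38 + 3.21 = −85.41 dBm
SNR = P_sig − N = −62.4 − (−85.41) = 23.01 dB → 23.0 dB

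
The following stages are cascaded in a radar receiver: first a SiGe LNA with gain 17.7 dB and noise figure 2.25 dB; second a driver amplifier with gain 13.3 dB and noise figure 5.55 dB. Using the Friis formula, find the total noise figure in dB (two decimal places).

Convert to linear (a loss of L dB is a gain of −L dB): F_i = 10^(NF_i/10), G_i = 10^(G_i,dB/10)
  Stage 1: F_1 = 10^(2.25/10) = 1.679, G_1 = 10^(17.7/10) = 58.88
  Stage 2: F_2 = 10^(5.55/10) = 3.589, G_2 = 10^(13.3/10) = 21.38
Friis cascade:
  F = 1.679 + (3.589 − 1)/58.88 = 1.723
NF = 10 log₁₀(1.723) = 2.36 dB

2.36 dB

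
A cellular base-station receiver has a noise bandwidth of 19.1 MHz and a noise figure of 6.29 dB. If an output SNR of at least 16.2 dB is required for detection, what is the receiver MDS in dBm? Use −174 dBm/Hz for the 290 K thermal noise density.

−78.7 dBm

Sensitivity = −174 + 10 log₁₀(B) + NF + SNR_min
= −174 + 72.81 + 6.29 + 16.2
= −78.70 dBm → −78.7 dBm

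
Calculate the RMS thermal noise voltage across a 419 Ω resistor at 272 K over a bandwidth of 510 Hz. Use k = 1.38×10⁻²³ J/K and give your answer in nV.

56.6 nV

V_n = √(4kTRB)
4kTRB = 4 × 1.38×10⁻²³ × 272 × 4.19×10² × 5.10×10² = 3.21×10⁻¹⁵ V²
V_n = √(3.21×10⁻¹⁵) = 5.66×10⁻⁸ V = 56.6 nV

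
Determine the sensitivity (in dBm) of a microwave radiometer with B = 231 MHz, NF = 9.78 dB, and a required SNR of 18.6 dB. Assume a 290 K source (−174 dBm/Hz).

−62.0 dBm

Sensitivity = −174 + 10 log₁₀(B) + NF + SNR_min
= −174 + 83.64 + 9.78 + 18.6
= −61.98 dBm → −62.0 dBm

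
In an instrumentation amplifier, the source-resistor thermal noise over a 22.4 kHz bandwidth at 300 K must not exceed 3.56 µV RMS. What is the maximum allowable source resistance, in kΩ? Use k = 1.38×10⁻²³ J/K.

Johnson–Nyquist: V_n = √(4kTRB) ⇒ R = V_n² / (4kTB)
4kTB = 4 × 1.38×10⁻²³ × 300 × 2.24×10⁴ = 3.71×10⁻¹⁶
R = (3.56×10⁻⁶)² / 3.71×10⁻¹⁶ = 3.42×10⁴ Ω = 34.2 kΩ

34.2 kΩ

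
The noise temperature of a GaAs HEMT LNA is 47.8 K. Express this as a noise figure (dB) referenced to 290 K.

F = 1 + T_e/T₀ = 1 + 47.8/290 = 1.16483
NF = 10 log₁₀(1.16483) = 0.663 dB

0.663 dB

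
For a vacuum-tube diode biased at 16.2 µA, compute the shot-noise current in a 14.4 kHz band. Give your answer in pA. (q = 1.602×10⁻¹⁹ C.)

I_n = √(2qI·B)
2qI·B = 2 × 1.602×10⁻¹⁹ × 1.62×10⁻⁵ × 1.44×10⁴ = 7.47×10⁻²⁰ A²
I_n = √(7.47×10⁻²⁰) = 2.73×10⁻¹⁰ A = 273 pA

273 pA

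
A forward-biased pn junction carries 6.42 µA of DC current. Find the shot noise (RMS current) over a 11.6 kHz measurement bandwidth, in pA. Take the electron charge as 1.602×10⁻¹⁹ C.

I_n = √(2qI·B)
2qI·B = 2 × 1.602×10⁻¹⁹ × 6.42×10⁻⁶ × 1.16×10⁴ = 2.39×10⁻²⁰ A²
I_n = √(2.39×10⁻²⁰) = 1.54×10⁻¹⁰ A = 154 pA

154 pA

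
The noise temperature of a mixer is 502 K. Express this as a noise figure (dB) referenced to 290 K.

4.36 dB

F = 1 + T_e/T₀ = 1 + 502/290 = 2.73103
NF = 10 log₁₀(2.73103) = 4.36 dB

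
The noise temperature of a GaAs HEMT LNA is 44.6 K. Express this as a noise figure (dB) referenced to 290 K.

F = 1 + T_e/T₀ = 1 + 44.6/290 = 1.15379
NF = 10 log₁₀(1.15379) = 0.621 dB

0.621 dB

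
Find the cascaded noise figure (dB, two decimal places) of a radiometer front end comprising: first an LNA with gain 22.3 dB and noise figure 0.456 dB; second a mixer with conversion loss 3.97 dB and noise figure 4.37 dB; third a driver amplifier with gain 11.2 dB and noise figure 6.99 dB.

Convert to linear (a loss of L dB is a gain of −L dB): F_i = 10^(NF_i/10), G_i = 10^(G_i,dB/10)
  Stage 1: F_1 = 10^(0.456/10) = 1.111, G_1 = 10^(22.3/10) = 169.8
  Stage 2: F_2 = 10^(4.37/10) = 2.735, G_2 = 10^(−3.97/10) = 0.4009
  Stage 3: F_3 = 10^(6.99/10) = 5.000, G_3 = 10^(11.2/10) = 13.18
Friis cascade:
  F = 1.111 + (2.735 − 1)/169.8 + (5.000 − 1)/68.08 = 1.180
NF = 10 log₁₀(1.180) = 0.72 dB

0.72 dB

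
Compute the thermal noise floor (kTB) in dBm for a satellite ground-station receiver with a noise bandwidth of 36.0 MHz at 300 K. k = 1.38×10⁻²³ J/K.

P_n = kTB = 1.38×10⁻²³ × 300 × 3.60×10⁷ = 1.49×10⁻¹³ W
In dBm: 10 log₁₀(1.49×10⁻¹³ / 10⁻³) = −98.3 dBm

−98.3 dBm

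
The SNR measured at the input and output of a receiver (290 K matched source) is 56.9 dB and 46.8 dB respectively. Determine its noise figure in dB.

NF (dB) = SNR_in(dB) − SNR_out(dB) when the source is at T₀
NF = 56.9 − 46.8 = 10.1 dB

10.1 dB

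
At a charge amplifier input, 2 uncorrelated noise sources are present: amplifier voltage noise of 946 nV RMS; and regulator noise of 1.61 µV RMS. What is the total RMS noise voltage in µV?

1.87 µV

Uncorrelated sources add in power (mean-square): V_tot = √(ΣV_i²)
V_tot = √[(9.46×10⁻⁷)² + (1.61×10⁻⁶)²] = 1.87×10⁻⁶ V = 1.87 µV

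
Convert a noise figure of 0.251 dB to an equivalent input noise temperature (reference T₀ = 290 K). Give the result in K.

F = 10^(0.251/10) = 1.0595
T_e = (F − 1)·T₀ = (1.0595 − 1) × 290 = 17.3 K

17.3 K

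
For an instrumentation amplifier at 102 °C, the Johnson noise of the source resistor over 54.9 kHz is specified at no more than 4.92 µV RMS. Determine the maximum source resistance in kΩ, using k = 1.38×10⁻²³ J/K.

T = 102 °C + 273.15 = 375.15 K
Johnson–Nyquist: V_n = √(4kTRB) ⇒ R = V_n² / (4kTB)
4kTB = 4 × 1.38×10⁻²³ × 375.15 × 5.49×10⁴ = 1.14×10⁻¹⁵
R = (4.92×10⁻⁶)² / 1.14×10⁻¹⁵ = 2.13×10⁴ Ω = 21.3 kΩ

21.3 kΩ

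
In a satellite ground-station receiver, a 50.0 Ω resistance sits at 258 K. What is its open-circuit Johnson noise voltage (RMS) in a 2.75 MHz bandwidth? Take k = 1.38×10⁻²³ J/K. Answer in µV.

1.40 µV

V_n = √(4kTRB)
4kTRB = 4 × 1.38×10⁻²³ × 258 × 5.00×10¹ × 2.75×10⁶ = 1.96×10⁻¹² V²
V_n = √(1.96×10⁻¹²) = 1.40×10⁻⁶ V = 1.40 µV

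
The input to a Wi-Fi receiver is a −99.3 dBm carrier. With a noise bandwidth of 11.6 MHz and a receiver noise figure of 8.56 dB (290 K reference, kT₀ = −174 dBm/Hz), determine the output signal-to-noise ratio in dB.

Noise floor: N = −174 + 10 log₁₀(B) + NF
10 log₁₀(1.16×10⁷) = 70.64 dB
N = −174 + 70.64 + 8.56 = −94.80 dBm
SNR = P_sig − N = −99.3 − (−94.80) = −4.50 dB → −4.5 dB

−4.5 dB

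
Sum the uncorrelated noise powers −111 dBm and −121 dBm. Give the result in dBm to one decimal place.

−110.6 dBm

Convert to linear, add, convert back:
P₁ = 7.94×10⁻¹⁵ W, P₂ = 7.94×10⁻¹⁶ W
P_tot = 8.74×10⁻¹⁵ W → 10 log₁₀(P_tot / 10⁻³) = −110.6 dBm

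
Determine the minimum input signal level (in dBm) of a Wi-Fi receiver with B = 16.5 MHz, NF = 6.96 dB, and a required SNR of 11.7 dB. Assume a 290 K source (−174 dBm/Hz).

−83.2 dBm

Sensitivity = −174 + 10 log₁₀(B) + NF + SNR_min
= −174 + 72.17 + 6.96 + 11.7
= −83.17 dBm → −83.2 dBm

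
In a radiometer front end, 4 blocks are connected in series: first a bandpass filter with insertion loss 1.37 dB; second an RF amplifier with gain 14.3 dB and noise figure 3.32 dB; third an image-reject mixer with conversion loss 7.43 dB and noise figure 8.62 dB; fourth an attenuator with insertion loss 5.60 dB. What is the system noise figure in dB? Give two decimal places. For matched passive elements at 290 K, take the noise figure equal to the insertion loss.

Convert to linear (a loss of L dB is a gain of −L dB): F_i = 10^(NF_i/10), G_i = 10^(G_i,dB/10)
  Stage 1: F_1 = 10^(1.37/10) = 1.371, G_1 = 10^(−1.37/10) = 0.7295
  Stage 2: F_2 = 10^(3.32/10) = 2.148, G_2 = 10^(14.3/10) = 26.92
  Stage 3: F_3 = 10^(8.62/10) = 7.278, G_3 = 10^(−7.43/10) = 0.1807
  Stage 4: F_4 = 10^(5.60/10) = 3.631, G_4 = 10^(−5.60/10) = 0.2754
Friis cascade:
  F = 1.371 + (2.148 − 1)/0.7295 + (7.278 − 1)/19.63 + (3.631 − 1)/3.548 = 4.006
NF = 10 log₁₀(4.006) = 6.03 dB

6.03 dB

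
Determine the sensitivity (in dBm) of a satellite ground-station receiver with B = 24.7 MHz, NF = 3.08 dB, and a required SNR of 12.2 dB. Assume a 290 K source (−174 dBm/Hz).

Sensitivity = −174 + 10 log₁₀(B) + NF + SNR_min
= −174 + 73.93 + 3.08 + 12.2
= −84.79 dBm → −84.8 dBm

−84.8 dBm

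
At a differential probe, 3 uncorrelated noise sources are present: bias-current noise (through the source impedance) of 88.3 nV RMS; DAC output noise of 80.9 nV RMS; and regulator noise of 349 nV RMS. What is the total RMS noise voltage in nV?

369 nV

Uncorrelated sources add in power (mean-square): V_tot = √(ΣV_i²)
V_tot = √[(8.83×10⁻⁸)² + (8.09×10⁻⁸)² + (3.49×10⁻⁷)²] = 3.69×10⁻⁷ V = 369 nV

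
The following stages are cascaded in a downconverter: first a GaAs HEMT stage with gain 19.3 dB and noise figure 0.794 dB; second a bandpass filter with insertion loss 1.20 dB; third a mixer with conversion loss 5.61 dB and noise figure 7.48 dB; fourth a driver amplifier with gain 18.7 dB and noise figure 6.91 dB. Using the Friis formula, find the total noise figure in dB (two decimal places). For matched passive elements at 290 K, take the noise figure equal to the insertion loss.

1.75 dB

Convert to linear (a loss of L dB is a gain of −L dB): F_i = 10^(NF_i/10), G_i = 10^(G_i,dB/10)
  Stage 1: F_1 = 10^(0.794/10) = 1.201, G_1 = 10^(19.3/10) = 85.11
  Stage 2: F_2 = 10^(1.20/10) = 1.318, G_2 = 10^(−1.20/10) = 0.7586
  Stage 3: F_3 = 10^(7.48/10) = 5.598, G_3 = 10^(−5.61/10) = 0.2748
  Stage 4: F_4 = 10^(6.91/10) = 4.909, G_4 = 10^(18.7/10) = 74.13
Friis cascade:
  F = 1.201 + (1.318 − 1)/85.11 + (5.598 − 1)/64.57 + (4.909 − 1)/17.74 = 1.496
NF = 10 log₁₀(1.496) = 1.75 dB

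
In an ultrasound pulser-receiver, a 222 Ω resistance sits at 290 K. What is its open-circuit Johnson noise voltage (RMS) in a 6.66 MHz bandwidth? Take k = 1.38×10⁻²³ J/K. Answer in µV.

V_n = √(4kTRB)
4kTRB = 4 × 1.38×10⁻²³ × 290 × 2.22×10² × 6.66×10⁶ = 2.37×10⁻¹¹ V²
V_n = √(2.37×10⁻¹¹) = 4.86×10⁻⁶ V = 4.86 µV

4.86 µV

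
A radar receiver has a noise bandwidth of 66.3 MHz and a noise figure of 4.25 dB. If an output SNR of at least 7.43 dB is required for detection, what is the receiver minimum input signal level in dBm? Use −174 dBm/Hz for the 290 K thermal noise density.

−84.1 dBm

Sensitivity = −174 + 10 log₁₀(B) + NF + SNR_min
= −174 + 78.22 + 4.25 + 7.43
= −84.10 dBm → −84.1 dBm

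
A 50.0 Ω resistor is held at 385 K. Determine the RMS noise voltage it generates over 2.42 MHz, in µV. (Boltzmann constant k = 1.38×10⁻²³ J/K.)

V_n = √(4kTRB)
4kTRB = 4 × 1.38×10⁻²³ × 385 × 5.00×10¹ × 2.42×10⁶ = 2.57×10⁻¹² V²
V_n = √(2.57×10⁻¹²) = 1.60×10⁻⁶ V = 1.60 µV

1.60 µV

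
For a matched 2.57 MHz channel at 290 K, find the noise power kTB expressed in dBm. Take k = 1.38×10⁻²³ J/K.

−109.9 dBm

P_n = kTB = 1.38×10⁻²³ × 290 × 2.57×10⁶ = 1.03×10⁻¹⁴ W
In dBm: 10 log₁₀(1.03×10⁻¹⁴ / 10⁻³) = −109.9 dBm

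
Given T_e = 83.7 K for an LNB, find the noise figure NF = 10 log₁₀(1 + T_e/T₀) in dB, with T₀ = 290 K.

F = 1 + T_e/T₀ = 1 + 83.7/290 = 1.28862
NF = 10 log₁₀(1.28862) = 1.10 dB

1.10 dB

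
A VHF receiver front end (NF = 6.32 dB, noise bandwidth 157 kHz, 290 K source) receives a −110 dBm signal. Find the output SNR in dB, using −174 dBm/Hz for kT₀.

5.7 dB

Noise floor: N = −174 + 10 log₁₀(B) + NF
10 log₁₀(1.57×10⁵) = 51.96 dB
N = −174 + 51.96 + 6.32 = −115.72 dBm
SNR = P_sig − N = −110 − (−115.72) = 5.72 dB → 5.7 dB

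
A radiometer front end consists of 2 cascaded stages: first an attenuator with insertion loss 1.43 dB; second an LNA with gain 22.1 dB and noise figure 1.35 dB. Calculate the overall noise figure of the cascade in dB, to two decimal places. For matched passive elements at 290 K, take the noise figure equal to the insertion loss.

Convert to linear (a loss of L dB is a gain of −L dB): F_i = 10^(NF_i/10), G_i = 10^(G_i,dB/10)
  Stage 1: F_1 = 10^(1.43/10) = 1.390, G_1 = 10^(−1.43/10) = 0.7194
  Stage 2: F_2 = 10^(1.35/10) = 1.365, G_2 = 10^(22.1/10) = 162.2
Friis cascade:
  F = 1.390 + (1.365 − 1)/0.7194 = 1.897
NF = 10 log₁₀(1.897) = 2.78 dB

2.78 dB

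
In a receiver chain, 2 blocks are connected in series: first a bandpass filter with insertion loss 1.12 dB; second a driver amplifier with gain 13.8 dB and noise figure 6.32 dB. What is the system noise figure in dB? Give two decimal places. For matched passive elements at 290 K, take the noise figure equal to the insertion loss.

7.44 dB

Convert to linear (a loss of L dB is a gain of −L dB): F_i = 10^(NF_i/10), G_i = 10^(G_i,dB/10)
  Stage 1: F_1 = 10^(1.12/10) = 1.294, G_1 = 10^(−1.12/10) = 0.7727
  Stage 2: F_2 = 10^(6.32/10) = 4.285, G_2 = 10^(13.8/10) = 23.99
Friis cascade:
  F = 1.294 + (4.285 − 1)/0.7727 = 5.546
NF = 10 log₁₀(5.546) = 7.44 dB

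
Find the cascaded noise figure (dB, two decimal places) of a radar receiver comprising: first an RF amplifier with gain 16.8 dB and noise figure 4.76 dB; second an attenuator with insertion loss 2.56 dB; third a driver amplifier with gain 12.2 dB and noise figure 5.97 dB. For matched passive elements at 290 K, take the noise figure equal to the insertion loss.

Convert to linear (a loss of L dB is a gain of −L dB): F_i = 10^(NF_i/10), G_i = 10^(G_i,dB/10)
  Stage 1: F_1 = 10^(4.76/10) = 2.992, G_1 = 10^(16.8/10) = 47.86
  Stage 2: F_2 = 10^(2.56/10) = 1.803, G_2 = 10^(−2.56/10) = 0.5546
  Stage 3: F_3 = 10^(5.97/10) = 3.954, G_3 = 10^(12.2/10) = 16.60
Friis cascade:
  F = 2.992 + (1.803 − 1)/47.86 + (3.954 − 1)/26.55 = 3.120
NF = 10 log₁₀(3.120) = 4.94 dB

4.94 dB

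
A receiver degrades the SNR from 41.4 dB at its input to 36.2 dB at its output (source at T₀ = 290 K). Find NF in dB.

5.2 dB

NF (dB) = SNR_in(dB) − SNR_out(dB) when the source is at T₀
NF = 41.4 − 36.2 = 5.2 dB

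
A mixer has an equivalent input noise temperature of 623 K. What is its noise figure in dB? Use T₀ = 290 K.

4.98 dB

F = 1 + T_e/T₀ = 1 + 623/290 = 3.14828
NF = 10 log₁₀(3.14828) = 4.98 dB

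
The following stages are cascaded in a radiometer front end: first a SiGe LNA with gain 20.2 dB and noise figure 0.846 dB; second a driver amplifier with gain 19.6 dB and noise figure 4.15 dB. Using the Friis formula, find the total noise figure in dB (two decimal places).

0.90 dB

Convert to linear (a loss of L dB is a gain of −L dB): F_i = 10^(NF_i/10), G_i = 10^(G_i,dB/10)
  Stage 1: F_1 = 10^(0.846/10) = 1.215, G_1 = 10^(20.2/10) = 104.7
  Stage 2: F_2 = 10^(4.15/10) = 2.600, G_2 = 10^(19.6/10) = 91.20
Friis cascade:
  F = 1.215 + (2.600 − 1)/104.7 = 1.230
NF = 10 log₁₀(1.230) = 0.90 dB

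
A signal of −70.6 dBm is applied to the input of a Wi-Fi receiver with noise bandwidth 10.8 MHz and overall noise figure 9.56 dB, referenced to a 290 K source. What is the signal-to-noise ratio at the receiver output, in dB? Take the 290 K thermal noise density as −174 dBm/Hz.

23.5 dB

Noise floor: N = −174 + 10 log₁₀(B) + NF
10 log₁₀(1.08×10⁷) = 70.33 dB
N = −174 + 70.33 + 9.56 = −94.11 dBm
SNR = P_sig − N = −70.6 − (−94.11) = 23.51 dB → 23.5 dB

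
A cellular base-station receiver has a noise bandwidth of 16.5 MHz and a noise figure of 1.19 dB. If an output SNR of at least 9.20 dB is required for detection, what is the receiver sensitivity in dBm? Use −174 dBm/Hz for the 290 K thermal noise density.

−91.4 dBm

Sensitivity = −174 + 10 log₁₀(B) + NF + SNR_min
= −174 + 72.17 + 1.19 + 9.20
= −91.44 dBm → −91.4 dBm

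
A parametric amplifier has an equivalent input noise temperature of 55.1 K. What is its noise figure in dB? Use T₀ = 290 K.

0.755 dB

F = 1 + T_e/T₀ = 1 + 55.1/290 = 1.19
NF = 10 log₁₀(1.19) = 0.755 dB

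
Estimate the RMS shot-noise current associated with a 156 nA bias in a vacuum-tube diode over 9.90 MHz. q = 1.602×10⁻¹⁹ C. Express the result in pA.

703 pA

I_n = √(2qI·B)
2qI·B = 2 × 1.602×10⁻¹⁹ × 1.56×10⁻⁷ × 9.90×10⁶ = 4.95×10⁻¹⁹ A²
I_n = √(4.95×10⁻¹⁹) = 7.03×10⁻¹⁰ A = 703 pA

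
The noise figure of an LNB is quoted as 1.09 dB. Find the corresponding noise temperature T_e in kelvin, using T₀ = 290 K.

82.7 K

F = 10^(1.09/10) = 1.28529
T_e = (F − 1)·T₀ = (1.28529 − 1) × 290 = 82.7 K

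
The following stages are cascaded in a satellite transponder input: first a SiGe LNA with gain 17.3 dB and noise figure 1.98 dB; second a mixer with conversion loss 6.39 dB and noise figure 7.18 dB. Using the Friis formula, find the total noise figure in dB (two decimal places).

Convert to linear (a loss of L dB is a gain of −L dB): F_i = 10^(NF_i/10), G_i = 10^(G_i,dB/10)
  Stage 1: F_1 = 10^(1.98/10) = 1.578, G_1 = 10^(17.3/10) = 53.70
  Stage 2: F_2 = 10^(7.18/10) = 5.224, G_2 = 10^(−6.39/10) = 0.2296
Friis cascade:
  F = 1.578 + (5.224 − 1)/53.70 = 1.656
NF = 10 log₁₀(1.656) = 2.19 dB

2.19 dB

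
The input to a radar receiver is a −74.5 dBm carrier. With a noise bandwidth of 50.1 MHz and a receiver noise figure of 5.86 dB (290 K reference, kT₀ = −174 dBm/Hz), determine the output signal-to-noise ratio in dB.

Noise floor: N = −174 + 10 log₁₀(B) + NF
10 log₁₀(5.01×10⁷) = 77 dB
N = −174 + 77 + 5.86 = −91.14 dBm
SNR = P_sig − N = −74.5 − (−91.14) = 16.64 dB → 16.6 dB

16.6 dB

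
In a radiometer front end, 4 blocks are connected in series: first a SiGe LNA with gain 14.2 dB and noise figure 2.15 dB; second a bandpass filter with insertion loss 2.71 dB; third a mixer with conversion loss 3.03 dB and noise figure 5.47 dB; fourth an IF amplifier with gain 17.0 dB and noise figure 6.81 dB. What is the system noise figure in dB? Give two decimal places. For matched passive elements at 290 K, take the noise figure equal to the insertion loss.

Convert to linear (a loss of L dB is a gain of −L dB): F_i = 10^(NF_i/10), G_i = 10^(G_i,dB/10)
  Stage 1: F_1 = 10^(2.15/10) = 1.641, G_1 = 10^(14.2/10) = 26.30
  Stage 2: F_2 = 10^(2.71/10) = 1.866, G_2 = 10^(−2.71/10) = 0.5358
  Stage 3: F_3 = 10^(5.47/10) = 3.524, G_3 = 10^(−3.03/10) = 0.4977
  Stage 4: F_4 = 10^(6.81/10) = 4.797, G_4 = 10^(17.0/10) = 50.12
Friis cascade:
  F = 1.641 + (1.866 − 1)/26.30 + (3.524 − 1)/14.09 + (4.797 − 1)/7.015 = 2.394
NF = 10 log₁₀(2.394) = 3.79 dB

3.79 dB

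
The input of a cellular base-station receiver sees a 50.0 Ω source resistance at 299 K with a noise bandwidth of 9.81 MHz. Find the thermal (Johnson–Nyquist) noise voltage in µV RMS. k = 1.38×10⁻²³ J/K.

2.85 µV

V_n = √(4kTRB)
4kTRB = 4 × 1.38×10⁻²³ × 299 × 5.00×10¹ × 9.81×10⁶ = 8.10×10⁻¹² V²
V_n = √(8.10×10⁻¹²) = 2.85×10⁻⁶ V = 2.85 µV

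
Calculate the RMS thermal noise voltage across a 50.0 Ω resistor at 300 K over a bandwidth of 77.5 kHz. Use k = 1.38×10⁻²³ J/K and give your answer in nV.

253 nV

V_n = √(4kTRB)
4kTRB = 4 × 1.38×10⁻²³ × 300 × 5.00×10¹ × 7.75×10⁴ = 6.42×10⁻¹⁴ V²
V_n = √(6.42×10⁻¹⁴) = 2.53×10⁻⁷ V = 253 nV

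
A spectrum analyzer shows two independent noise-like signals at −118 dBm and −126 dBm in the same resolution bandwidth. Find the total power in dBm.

−117.4 dBm

Convert to linear, add, convert back:
P₁ = 1.58×10⁻¹⁵ W, P₂ = 2.51×10⁻¹⁶ W
P_tot = 1.84×10⁻¹⁵ W → 10 log₁₀(P_tot / 10⁻³) = −117.4 dBm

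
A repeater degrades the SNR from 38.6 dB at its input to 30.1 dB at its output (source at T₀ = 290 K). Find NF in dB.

8.5 dB

NF (dB) = SNR_in(dB) − SNR_out(dB) when the source is at T₀
NF = 38.6 − 30.1 = 8.5 dB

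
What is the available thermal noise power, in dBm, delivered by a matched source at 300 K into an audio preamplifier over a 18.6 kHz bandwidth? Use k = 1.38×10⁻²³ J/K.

−131.1 dBm

P_n = kTB = 1.38×10⁻²³ × 300 × 1.86×10⁴ = 7.70×10⁻¹⁷ W
In dBm: 10 log₁₀(7.70×10⁻¹⁷ / 10⁻³) = −131.1 dBm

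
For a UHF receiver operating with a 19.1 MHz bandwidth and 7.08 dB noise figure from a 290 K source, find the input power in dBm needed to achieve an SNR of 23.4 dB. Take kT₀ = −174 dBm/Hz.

Sensitivity = −174 + 10 log₁₀(B) + NF + SNR_min
= −174 + 72.81 + 7.08 + 23.4
= −70.71 dBm → −70.7 dBm

−70.7 dBm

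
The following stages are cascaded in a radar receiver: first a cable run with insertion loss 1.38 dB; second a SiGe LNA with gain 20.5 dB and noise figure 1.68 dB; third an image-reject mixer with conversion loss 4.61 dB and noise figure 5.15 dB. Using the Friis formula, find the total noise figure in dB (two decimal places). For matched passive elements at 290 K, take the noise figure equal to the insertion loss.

3.12 dB

Convert to linear (a loss of L dB is a gain of −L dB): F_i = 10^(NF_i/10), G_i = 10^(G_i,dB/10)
  Stage 1: F_1 = 10^(1.38/10) = 1.374, G_1 = 10^(−1.38/10) = 0.7278
  Stage 2: F_2 = 10^(1.68/10) = 1.472, G_2 = 10^(20.5/10) = 112.2
  Stage 3: F_3 = 10^(5.15/10) = 3.273, G_3 = 10^(−4.61/10) = 0.3459
Friis cascade:
  F = 1.374 + (1.472 − 1)/0.7278 + (3.273 − 1)/81.66 = 2.051
NF = 10 log₁₀(2.051) = 3.12 dB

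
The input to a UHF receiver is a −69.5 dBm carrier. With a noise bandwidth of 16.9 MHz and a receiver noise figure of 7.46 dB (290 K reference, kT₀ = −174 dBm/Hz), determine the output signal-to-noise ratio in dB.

24.8 dB

Noise floor: N = −174 + 10 log₁₀(B) + NF
10 log₁₀(1.69×10⁷) = 72.28 dB
N = −174 + 72.28 + 7.46 = −94.26 dBm
SNR = P_sig − N = −69.5 − (−94.26) = 24.76 dB → 24.8 dB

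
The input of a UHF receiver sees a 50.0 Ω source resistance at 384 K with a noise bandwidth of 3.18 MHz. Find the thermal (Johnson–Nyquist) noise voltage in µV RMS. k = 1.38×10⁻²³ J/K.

1.84 µV

V_n = √(4kTRB)
4kTRB = 4 × 1.38×10⁻²³ × 384 × 5.00×10¹ × 3.18×10⁶ = 3.37×10⁻¹² V²
V_n = √(3.37×10⁻¹²) = 1.84×10⁻⁶ V = 1.84 µV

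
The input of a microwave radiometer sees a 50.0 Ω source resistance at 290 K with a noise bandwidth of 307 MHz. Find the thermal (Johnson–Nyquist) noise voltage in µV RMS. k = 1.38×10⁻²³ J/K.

V_n = √(4kTRB)
4kTRB = 4 × 1.38×10⁻²³ × 290 × 5.00×10¹ × 3.07×10⁸ = 2.46×10⁻¹⁰ V²
V_n = √(2.46×10⁻¹⁰) = 1.57×10⁻⁵ V = 15.7 µV

15.7 µV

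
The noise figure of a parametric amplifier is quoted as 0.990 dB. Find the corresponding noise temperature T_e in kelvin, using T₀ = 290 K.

F = 10^(0.990/10) = 1.25603
T_e = (F − 1)·T₀ = (1.25603 − 1) × 290 = 74.2 K

74.2 K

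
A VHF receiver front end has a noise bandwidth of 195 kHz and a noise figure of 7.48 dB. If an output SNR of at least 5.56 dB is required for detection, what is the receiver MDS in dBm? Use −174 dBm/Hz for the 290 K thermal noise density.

Sensitivity = −174 + 10 log₁₀(B) + NF + SNR_min
= −174 + 52.9 + 7.48 + 5.56
= −108.06 dBm → −108.1 dBm

−108.1 dBm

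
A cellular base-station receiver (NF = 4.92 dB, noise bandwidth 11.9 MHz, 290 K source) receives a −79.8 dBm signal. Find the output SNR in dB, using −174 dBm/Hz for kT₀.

Noise floor: N = −174 + 10 log₁₀(B) + NF
10 log₁₀(1.19×10⁷) = 70.76 dB
N = −174 + 70.76 + 4.92 = −98.32 dBm
SNR = P_sig − N = −79.8 − (−98.32) = 18.52 dB → 18.5 dB

18.5 dB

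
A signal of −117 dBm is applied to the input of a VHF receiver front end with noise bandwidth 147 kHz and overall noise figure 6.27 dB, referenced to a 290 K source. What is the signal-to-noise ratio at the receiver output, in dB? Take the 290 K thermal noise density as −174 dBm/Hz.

−0.9 dB

Noise floor: N = −174 + 10 log₁₀(B) + NF
10 log₁₀(1.47×10⁵) = 51.67 dB
N = −174 + 51.67 + 6.27 = −116.06 dBm
SNR = P_sig − N = −117 − (−116.06) = −0.94 dB → −0.9 dB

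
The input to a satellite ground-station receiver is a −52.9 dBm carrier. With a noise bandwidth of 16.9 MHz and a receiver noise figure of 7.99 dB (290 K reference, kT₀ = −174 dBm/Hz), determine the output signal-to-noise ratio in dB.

40.8 dB

Noise floor: N = −174 + 10 log₁₀(B) + NF
10 log₁₀(1.69×10⁷) = 72.28 dB
N = −174 + 72.28 + 7.99 = −93.73 dBm
SNR = P_sig − N = −52.9 − (−93.73) = 40.83 dB → 40.8 dB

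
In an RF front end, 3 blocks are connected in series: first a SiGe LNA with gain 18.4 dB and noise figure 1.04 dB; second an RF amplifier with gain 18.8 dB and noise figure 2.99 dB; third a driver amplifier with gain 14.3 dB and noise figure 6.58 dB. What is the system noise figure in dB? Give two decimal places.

Convert to linear (a loss of L dB is a gain of −L dB): F_i = 10^(NF_i/10), G_i = 10^(G_i,dB/10)
  Stage 1: F_1 = 10^(1.04/10) = 1.271, G_1 = 10^(18.4/10) = 69.18
  Stage 2: F_2 = 10^(2.99/10) = 1.991, G_2 = 10^(18.8/10) = 75.86
  Stage 3: F_3 = 10^(6.58/10) = 4.550, G_3 = 10^(14.3/10) = 26.92
Friis cascade:
  F = 1.271 + (1.991 − 1)/69.18 + (4.550 − 1)/5248 = 1.286
NF = 10 log₁₀(1.286) = 1.09 dB

1.09 dB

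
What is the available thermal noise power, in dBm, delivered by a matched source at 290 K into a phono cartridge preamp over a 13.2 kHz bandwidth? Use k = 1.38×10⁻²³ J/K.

−132.8 dBm

P_n = kTB = 1.38×10⁻²³ × 290 × 1.32×10⁴ = 5.28×10⁻¹⁷ W
In dBm: 10 log₁₀(5.28×10⁻¹⁷ / 10⁻³) = −132.8 dBm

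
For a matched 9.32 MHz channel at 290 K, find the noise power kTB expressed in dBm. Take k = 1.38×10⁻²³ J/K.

−104.3 dBm

P_n = kTB = 1.38×10⁻²³ × 290 × 9.32×10⁶ = 3.73×10⁻¹⁴ W
In dBm: 10 log₁₀(3.73×10⁻¹⁴ / 10⁻³) = −104.3 dBm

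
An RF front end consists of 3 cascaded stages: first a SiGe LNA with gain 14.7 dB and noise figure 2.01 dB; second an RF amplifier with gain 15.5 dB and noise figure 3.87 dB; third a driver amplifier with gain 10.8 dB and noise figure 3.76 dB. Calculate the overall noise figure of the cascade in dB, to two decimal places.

Convert to linear (a loss of L dB is a gain of −L dB): F_i = 10^(NF_i/10), G_i = 10^(G_i,dB/10)
  Stage 1: F_1 = 10^(2.01/10) = 1.589, G_1 = 10^(14.7/10) = 29.51
  Stage 2: F_2 = 10^(3.87/10) = 2.438, G_2 = 10^(15.5/10) = 35.48
  Stage 3: F_3 = 10^(3.76/10) = 2.377, G_3 = 10^(10.8/10) = 12.02
Friis cascade:
  F = 1.589 + (2.438 − 1)/29.51 + (2.377 − 1)/1047 = 1.639
NF = 10 log₁₀(1.639) = 2.14 dB

2.14 dB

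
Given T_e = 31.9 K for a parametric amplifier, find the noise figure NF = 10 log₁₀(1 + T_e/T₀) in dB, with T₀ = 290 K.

0.453 dB

F = 1 + T_e/T₀ = 1 + 31.9/290 = 1.11
NF = 10 log₁₀(1.11) = 0.453 dB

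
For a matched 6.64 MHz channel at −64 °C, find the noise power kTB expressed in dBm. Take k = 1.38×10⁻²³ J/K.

T = −64 °C + 273.15 = 209.15 K
P_n = kTB = 1.38×10⁻²³ × 209.15 × 6.64×10⁶ = 1.92×10⁻¹⁴ W
In dBm: 10 log₁₀(1.92×10⁻¹⁴ / 10⁻³) = −107.2 dBm

−107.2 dBm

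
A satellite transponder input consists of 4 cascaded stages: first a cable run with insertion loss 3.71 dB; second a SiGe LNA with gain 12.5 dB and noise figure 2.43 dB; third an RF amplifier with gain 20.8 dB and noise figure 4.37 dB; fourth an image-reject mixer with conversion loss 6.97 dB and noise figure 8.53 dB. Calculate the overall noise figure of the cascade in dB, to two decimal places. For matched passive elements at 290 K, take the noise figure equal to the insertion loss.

6.38 dB

Convert to linear (a loss of L dB is a gain of −L dB): F_i = 10^(NF_i/10), G_i = 10^(G_i,dB/10)
  Stage 1: F_1 = 10^(3.71/10) = 2.350, G_1 = 10^(−3.71/10) = 0.4256
  Stage 2: F_2 = 10^(2.43/10) = 1.750, G_2 = 10^(12.5/10) = 17.78
  Stage 3: F_3 = 10^(4.37/10) = 2.735, G_3 = 10^(20.8/10) = 120.2
  Stage 4: F_4 = 10^(8.53/10) = 7.129, G_4 = 10^(−6.97/10) = 0.2009
Friis cascade:
  F = 2.350 + (1.750 − 1)/0.4256 + (2.735 − 1)/7.568 + (7.129 − 1)/909.9 = 4.348
NF = 10 log₁₀(4.348) = 6.38 dB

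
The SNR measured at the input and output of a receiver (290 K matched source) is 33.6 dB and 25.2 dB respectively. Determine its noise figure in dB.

NF (dB) = SNR_in(dB) − SNR_out(dB) when the source is at T₀
NF = 33.6 − 25.2 = 8.4 dB

8.4 dB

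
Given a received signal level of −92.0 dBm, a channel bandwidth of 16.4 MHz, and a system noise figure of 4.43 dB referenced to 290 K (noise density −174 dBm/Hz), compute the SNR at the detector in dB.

5.4 dB

Noise floor: N = −174 + 10 log₁₀(B) + NF
10 log₁₀(1.64×10⁷) = 72.15 dB
N = −174 + 72.15 + 4.43 = −97.42 dBm
SNR = P_sig − N = −92.0 − (−97.42) = 5.42 dB → 5.4 dB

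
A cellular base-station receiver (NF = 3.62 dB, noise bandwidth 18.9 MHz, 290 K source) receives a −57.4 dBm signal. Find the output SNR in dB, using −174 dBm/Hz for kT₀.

40.2 dB

Noise floor: N = −174 + 10 log₁₀(B) + NF
10 log₁₀(1.89×10⁷) = 72.76 dB
N = −174 + 72.76 + 3.62 = −97.62 dBm
SNR = P_sig − N = −57.4 − (−97.62) = 40.22 dB → 40.2 dB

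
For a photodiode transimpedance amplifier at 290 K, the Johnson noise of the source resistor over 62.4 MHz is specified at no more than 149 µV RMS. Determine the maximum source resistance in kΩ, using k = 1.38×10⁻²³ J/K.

Johnson–Nyquist: V_n = √(4kTRB) ⇒ R = V_n² / (4kTB)
4kTB = 4 × 1.38×10⁻²³ × 290 × 6.24×10⁷ = 9.99×10⁻¹³
R = (1.49×10⁻⁴)² / 9.99×10⁻¹³ = 2.22×10⁴ Ω = 22.2 kΩ

22.2 kΩ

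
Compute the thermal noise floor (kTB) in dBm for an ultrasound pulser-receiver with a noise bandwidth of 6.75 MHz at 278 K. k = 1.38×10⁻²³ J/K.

P_n = kTB = 1.38×10⁻²³ × 278 × 6.75×10⁶ = 2.59×10⁻¹⁴ W
In dBm: 10 log₁₀(2.59×10⁻¹⁴ / 10⁻³) = −105.9 dBm

−105.9 dBm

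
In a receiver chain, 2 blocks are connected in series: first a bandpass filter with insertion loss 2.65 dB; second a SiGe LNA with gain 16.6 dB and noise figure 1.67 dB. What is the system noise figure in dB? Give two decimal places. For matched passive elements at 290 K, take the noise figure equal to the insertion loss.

4.32 dB

Convert to linear (a loss of L dB is a gain of −L dB): F_i = 10^(NF_i/10), G_i = 10^(G_i,dB/10)
  Stage 1: F_1 = 10^(2.65/10) = 1.841, G_1 = 10^(−2.65/10) = 0.5433
  Stage 2: F_2 = 10^(1.67/10) = 1.469, G_2 = 10^(16.6/10) = 45.71
Friis cascade:
  F = 1.841 + (1.469 − 1)/0.5433 = 2.704
NF = 10 log₁₀(2.704) = 4.32 dB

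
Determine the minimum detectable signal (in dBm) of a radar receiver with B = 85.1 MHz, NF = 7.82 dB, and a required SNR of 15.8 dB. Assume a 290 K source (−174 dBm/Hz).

−71.1 dBm

Sensitivity = −174 + 10 log₁₀(B) + NF + SNR_min
= −174 + 79.3 + 7.82 + 15.8
= −71.08 dBm → −71.1 dBm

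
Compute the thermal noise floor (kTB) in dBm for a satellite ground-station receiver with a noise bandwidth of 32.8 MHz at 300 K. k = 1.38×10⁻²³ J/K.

−98.7 dBm

P_n = kTB = 1.38×10⁻²³ × 300 × 3.28×10⁷ = 1.36×10⁻¹³ W
In dBm: 10 log₁₀(1.36×10⁻¹³ / 10⁻³) = −98.7 dBm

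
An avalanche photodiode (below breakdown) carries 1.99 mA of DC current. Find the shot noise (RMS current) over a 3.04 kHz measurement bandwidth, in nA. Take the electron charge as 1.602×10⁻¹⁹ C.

1.39 nA

I_n = √(2qI·B)
2qI·B = 2 × 1.602×10⁻¹⁹ × 1.99×10⁻³ × 3.04×10³ = 1.94×10⁻¹⁸ A²
I_n = √(1.94×10⁻¹⁸) = 1.39×10⁻⁹ A = 1.39 nA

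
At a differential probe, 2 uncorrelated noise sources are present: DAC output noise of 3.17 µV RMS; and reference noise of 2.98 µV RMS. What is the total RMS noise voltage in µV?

Uncorrelated sources add in power (mean-square): V_tot = √(ΣV_i²)
V_tot = √[(3.17×10⁻⁶)² + (2.98×10⁻⁶)²] = 4.35×10⁻⁶ V = 4.35 µV

4.35 µV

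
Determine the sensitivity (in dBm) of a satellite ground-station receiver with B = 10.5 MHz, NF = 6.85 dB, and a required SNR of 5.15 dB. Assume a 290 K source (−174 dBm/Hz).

−91.8 dBm

Sensitivity = −174 + 10 log₁₀(B) + NF + SNR_min
= −174 + 70.21 + 6.85 + 5.15
= −91.79 dBm → −91.8 dBm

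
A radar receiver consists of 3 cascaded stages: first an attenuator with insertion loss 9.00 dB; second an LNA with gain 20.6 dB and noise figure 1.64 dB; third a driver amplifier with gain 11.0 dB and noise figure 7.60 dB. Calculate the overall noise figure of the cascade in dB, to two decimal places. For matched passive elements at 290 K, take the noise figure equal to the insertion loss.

10.76 dB

Convert to linear (a loss of L dB is a gain of −L dB): F_i = 10^(NF_i/10), G_i = 10^(G_i,dB/10)
  Stage 1: F_1 = 10^(9.00/10) = 7.943, G_1 = 10^(−9.00/10) = 0.1259
  Stage 2: F_2 = 10^(1.64/10) = 1.459, G_2 = 10^(20.6/10) = 114.8
  Stage 3: F_3 = 10^(7.60/10) = 5.754, G_3 = 10^(11.0/10) = 12.59
Friis cascade:
  F = 7.943 + (1.459 − 1)/0.1259 + (5.754 − 1)/14.45 = 11.92
NF = 10 log₁₀(11.92) = 10.76 dB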